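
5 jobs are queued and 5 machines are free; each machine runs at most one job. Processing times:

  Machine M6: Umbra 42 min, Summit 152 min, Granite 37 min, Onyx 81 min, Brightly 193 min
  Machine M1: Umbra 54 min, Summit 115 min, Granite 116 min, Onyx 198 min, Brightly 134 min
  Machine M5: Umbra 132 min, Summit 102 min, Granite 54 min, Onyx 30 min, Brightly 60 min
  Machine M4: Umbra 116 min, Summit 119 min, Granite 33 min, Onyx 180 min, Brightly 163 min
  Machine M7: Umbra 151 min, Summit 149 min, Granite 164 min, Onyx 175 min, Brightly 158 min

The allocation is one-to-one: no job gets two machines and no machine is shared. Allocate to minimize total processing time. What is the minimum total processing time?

Optimal: Umbra→Machine M1 (54 min), Summit→Machine M7 (149 min), Granite→Machine M4 (33 min), Onyx→Machine M6 (81 min), Brightly→Machine M5 (60 min) — total 54+149+33+81+60 = 377 min.
Column-greedy (each machine in turn goes to its cheapest remaining job) gives 398 min, worse by 21.
Next-best assignment: Umbra→Machine M6, Summit→Machine M1, Granite→Machine M4, Onyx→Machine M5, Brightly→Machine M7 = 378 min.
Swapping Granite↔Summit (Granite→Machine M7 164 min, Summit→Machine M4 119 min) adds 101.

Minimum total: 377 min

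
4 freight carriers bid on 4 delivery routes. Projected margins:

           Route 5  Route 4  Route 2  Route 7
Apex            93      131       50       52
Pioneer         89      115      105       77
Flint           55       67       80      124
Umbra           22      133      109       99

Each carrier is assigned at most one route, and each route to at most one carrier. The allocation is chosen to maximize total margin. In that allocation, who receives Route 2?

Pioneer receives Route 2.

Optimal: Apex→Route 5 ($93k), Pioneer→Route 2 ($105k), Flint→Route 7 ($124k), Umbra→Route 4 ($133k) — total 93+105+124+133 = $455k.
Row-greedy (each carrier in turn takes its best remaining route) gives $382k, worse by 73.
Pioneer's own top route is Route 4 ($115k), but forcing Pioneer→Route 4 and reassigning the rest optimally gives only $441k — worse by 14.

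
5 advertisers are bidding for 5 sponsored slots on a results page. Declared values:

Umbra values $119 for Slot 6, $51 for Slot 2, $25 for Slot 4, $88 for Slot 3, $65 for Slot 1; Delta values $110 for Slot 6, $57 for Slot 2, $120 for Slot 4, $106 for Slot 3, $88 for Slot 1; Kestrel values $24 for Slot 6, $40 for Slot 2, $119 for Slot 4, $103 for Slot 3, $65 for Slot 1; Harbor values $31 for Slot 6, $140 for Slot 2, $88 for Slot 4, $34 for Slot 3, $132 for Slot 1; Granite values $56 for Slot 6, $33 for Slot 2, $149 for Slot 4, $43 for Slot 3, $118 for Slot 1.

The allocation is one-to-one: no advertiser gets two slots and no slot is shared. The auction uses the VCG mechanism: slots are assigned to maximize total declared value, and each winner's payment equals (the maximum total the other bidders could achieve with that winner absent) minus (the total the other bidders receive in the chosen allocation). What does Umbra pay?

Efficient allocation: Umbra→Slot 6 ($119), Delta→Slot 3 ($106), Kestrel→Slot 4 ($119), Harbor→Slot 2 ($140), Granite→Slot 1 ($118); total welfare W = $602.
Umbra receives Slot 6 at value $119, so the others get W − 119 = $483.
Without Umbra: best allocation of the remaining 4 bidders over all 5 slots is Delta→Slot 6 ($110), Kestrel→Slot 3 ($103), Harbor→Slot 2 ($140), Granite→Slot 4 ($149), total $502.
VCG payment = (others' best without Umbra) − (others' welfare with Umbra) = 502 − 483 = $19.

Umbra pays $19.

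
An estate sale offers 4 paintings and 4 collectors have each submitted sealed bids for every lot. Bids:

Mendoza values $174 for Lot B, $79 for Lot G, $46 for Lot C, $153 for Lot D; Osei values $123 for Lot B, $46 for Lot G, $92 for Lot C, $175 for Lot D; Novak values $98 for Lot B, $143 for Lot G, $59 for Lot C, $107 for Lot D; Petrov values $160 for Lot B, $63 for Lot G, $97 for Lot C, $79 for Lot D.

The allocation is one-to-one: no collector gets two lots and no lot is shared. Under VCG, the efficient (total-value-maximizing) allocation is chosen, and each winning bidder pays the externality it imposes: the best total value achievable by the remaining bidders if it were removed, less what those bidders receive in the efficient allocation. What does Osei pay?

Efficient allocation: Mendoza→Lot B ($174), Osei→Lot D ($175), Novak→Lot G ($143), Petrov→Lot C ($97); total welfare W = $589.
Osei receives Lot D at value $175, so the others get W − 175 = $414.
Without Osei: best allocation of the remaining 3 bidders over all 4 lots is Mendoza→Lot D ($153), Novak→Lot G ($143), Petrov→Lot B ($160), total $456.
VCG payment = (others' best without Osei) − (others' welfare with Osei) = 456 − 414 = $42.

Osei pays $42.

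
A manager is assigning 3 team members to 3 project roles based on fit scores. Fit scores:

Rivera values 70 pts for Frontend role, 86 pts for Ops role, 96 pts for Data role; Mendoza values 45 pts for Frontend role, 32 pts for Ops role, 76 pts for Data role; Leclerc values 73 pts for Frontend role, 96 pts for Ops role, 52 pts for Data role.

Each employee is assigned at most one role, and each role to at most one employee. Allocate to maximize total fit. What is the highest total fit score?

Treat this as an assignment problem: match each employee to one role.
Optimal: Rivera→Frontend role (70 pts), Mendoza→Data role (76 pts), Leclerc→Ops role (96 pts) — total 70+76+96 = 242 pts.
Row-greedy (each employee in turn takes its best remaining role) gives 237 pts, worse by 5.
Next-best assignment: Rivera→Data role, Mendoza→Frontend role, Leclerc→Ops role = 237 pts.
No other one-to-one assignment exceeds 242 pts.

Maximum total: 242 pts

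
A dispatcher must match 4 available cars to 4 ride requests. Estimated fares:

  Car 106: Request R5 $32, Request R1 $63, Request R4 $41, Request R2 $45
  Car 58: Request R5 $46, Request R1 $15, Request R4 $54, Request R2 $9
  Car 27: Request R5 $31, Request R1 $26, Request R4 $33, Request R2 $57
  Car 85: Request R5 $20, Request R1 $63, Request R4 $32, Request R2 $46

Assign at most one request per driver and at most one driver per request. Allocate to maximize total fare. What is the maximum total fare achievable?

Max total: $207

This is a one-to-one assignment (maximum-weight bipartite matching).
Optimal: Car 106→Request R4 ($41), Car 58→Request R5 ($46), Car 27→Request R2 ($57), Car 85→Request R1 ($63) — total 41+46+57+63 = $207.
Row-greedy (each driver in turn takes its best remaining request) gives $194, worse by 13.
Swapping Car 106↔Car 27 (Car 106→Request R2 $45, Car 27→Request R4 $33) loses 20.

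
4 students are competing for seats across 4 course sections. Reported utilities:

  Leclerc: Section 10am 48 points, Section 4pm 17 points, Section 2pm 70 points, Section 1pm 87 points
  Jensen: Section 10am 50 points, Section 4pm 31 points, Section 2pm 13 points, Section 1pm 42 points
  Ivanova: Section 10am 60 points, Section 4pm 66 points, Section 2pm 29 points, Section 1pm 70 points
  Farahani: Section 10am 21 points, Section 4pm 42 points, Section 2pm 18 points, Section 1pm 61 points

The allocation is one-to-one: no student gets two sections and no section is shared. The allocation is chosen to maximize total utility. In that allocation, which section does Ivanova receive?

Ivanova receives Section 4pm.

Optimal: Leclerc→Section 2pm (70 points), Jensen→Section 10am (50 points), Ivanova→Section 4pm (66 points), Farahani→Section 1pm (61 points) — total 70+50+66+61 = 247 points.
Row-greedy (each student in turn takes its best remaining section) gives 221 points, worse by 26.
Next-best assignment: Leclerc→Section 2pm, Jensen→Section 10am, Ivanova→Section 1pm, Farahani→Section 4pm = 232 points.
Swapping Leclerc↔Farahani (Leclerc→Section 1pm 87 points, Farahani→Section 2pm 18 points) loses 26.
No other one-to-one assignment exceeds 247 points.
Ivanova's own top section is Section 1pm (70 points), but forcing Ivanova→Section 1pm and reassigning the rest optimally gives only 232 points — worse by 15.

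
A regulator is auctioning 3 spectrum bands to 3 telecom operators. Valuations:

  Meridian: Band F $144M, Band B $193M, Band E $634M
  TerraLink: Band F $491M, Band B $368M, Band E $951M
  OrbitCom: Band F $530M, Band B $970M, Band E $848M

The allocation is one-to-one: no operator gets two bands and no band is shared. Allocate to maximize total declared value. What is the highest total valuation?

Max total: $2095M

Optimal: Meridian→Band E ($634M), TerraLink→Band F ($491M), OrbitCom→Band B ($970M) — total 634+491+970 = $2095M.
Max-entry greedy (repeatedly take the single best remaining cell) gives $2065M, worse by 30.
Next-best assignment: Meridian→Band F, TerraLink→Band E, OrbitCom→Band B = $2065M.
No other one-to-one assignment exceeds $2095M.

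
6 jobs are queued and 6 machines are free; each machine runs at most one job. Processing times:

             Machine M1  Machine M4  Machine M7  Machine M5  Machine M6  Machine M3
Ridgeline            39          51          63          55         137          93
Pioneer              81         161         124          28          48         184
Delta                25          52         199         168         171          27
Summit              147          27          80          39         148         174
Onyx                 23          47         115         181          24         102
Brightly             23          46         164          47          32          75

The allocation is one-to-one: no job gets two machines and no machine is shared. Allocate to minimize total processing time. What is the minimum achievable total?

Minimum total: 192 min

Optimal: Ridgeline→Machine M7 (63 min), Pioneer→Machine M5 (28 min), Delta→Machine M3 (27 min), Summit→Machine M4 (27 min), Onyx→Machine M6 (24 min), Brightly→Machine M1 (23 min) — total 63+28+27+27+24+23 = 192 min.
Row-greedy (each job in turn takes its cheapest remaining machine) gives 309 min, worse by 117.
Next-best assignment: Ridgeline→Machine M7, Pioneer→Machine M5, Delta→Machine M3, Summit→Machine M4, Onyx→Machine M1, Brightly→Machine M6 = 200 min.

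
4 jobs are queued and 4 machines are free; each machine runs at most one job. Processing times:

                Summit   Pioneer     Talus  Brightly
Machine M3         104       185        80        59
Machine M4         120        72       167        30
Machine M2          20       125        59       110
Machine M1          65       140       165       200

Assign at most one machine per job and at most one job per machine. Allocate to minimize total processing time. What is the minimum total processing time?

Optimal: Summit→Machine M1 (65 min), Pioneer→Machine M4 (72 min), Talus→Machine M2 (59 min), Brightly→Machine M3 (59 min) — total 65+72+59+59 = 255 min.
Min-entry greedy (repeatedly take the single cheapest remaining cell) gives 270 min, worse by 15.
Next-best assignment: Summit→Machine M2, Pioneer→Machine M1, Talus→Machine M3, Brightly→Machine M4 = 270 min.

Minimum total: 255 min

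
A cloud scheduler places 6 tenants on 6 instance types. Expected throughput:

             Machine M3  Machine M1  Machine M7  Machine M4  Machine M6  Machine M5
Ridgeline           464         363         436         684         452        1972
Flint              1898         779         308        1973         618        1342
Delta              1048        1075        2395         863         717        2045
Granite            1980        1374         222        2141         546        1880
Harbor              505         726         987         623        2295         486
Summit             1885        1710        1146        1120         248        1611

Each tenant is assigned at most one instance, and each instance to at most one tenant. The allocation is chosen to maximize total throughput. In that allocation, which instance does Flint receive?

Optimal: Ridgeline→Machine M5 (1972 ops/s), Flint→Machine M3 (1898 ops/s), Delta→Machine M7 (2395 ops/s), Granite→Machine M4 (2141 ops/s), Harbor→Machine M6 (2295 ops/s), Summit→Machine M1 (1710 ops/s) — total 1972+1898+2395+2141+2295+1710 = 12411 ops/s.
Next-best assignment: Ridgeline→Machine M5, Flint→Machine M4, Delta→Machine M7, Granite→Machine M3, Harbor→Machine M6, Summit→Machine M1 = 12325 ops/s.
Flint's own top instance is Machine M4 (1973 ops/s), but forcing Flint→Machine M4 and reassigning the rest optimally gives only 12325 ops/s — worse by 86.

Flint receives Machine M3.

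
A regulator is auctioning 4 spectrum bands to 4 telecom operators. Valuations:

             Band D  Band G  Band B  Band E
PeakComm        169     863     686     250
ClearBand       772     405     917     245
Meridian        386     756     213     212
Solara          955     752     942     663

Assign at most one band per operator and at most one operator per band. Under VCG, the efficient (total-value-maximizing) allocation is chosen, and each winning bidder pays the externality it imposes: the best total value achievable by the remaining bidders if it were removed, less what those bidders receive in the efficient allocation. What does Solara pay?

Solara pays $222M.

Efficient allocation: PeakComm→Band G ($863M), ClearBand→Band B ($917M), Meridian→Band E ($212M), Solara→Band D ($955M); total welfare W = $2947M.
Solara receives Band D at value $955M, so the others get W − 955 = $1992M.
Without Solara: best allocation of the remaining 3 bidders over all 4 bands is PeakComm→Band B ($686M), ClearBand→Band D ($772M), Meridian→Band G ($756M), total $2214M.
VCG payment = (others' best without Solara) − (others' welfare with Solara) = 2214 − 1992 = $222M.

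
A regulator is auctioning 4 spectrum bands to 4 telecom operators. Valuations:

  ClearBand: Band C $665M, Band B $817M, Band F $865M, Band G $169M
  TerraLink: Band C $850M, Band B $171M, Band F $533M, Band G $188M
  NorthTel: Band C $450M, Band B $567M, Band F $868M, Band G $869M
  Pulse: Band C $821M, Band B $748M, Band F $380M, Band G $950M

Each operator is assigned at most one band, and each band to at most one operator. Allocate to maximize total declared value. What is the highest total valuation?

Optimal: ClearBand→Band B ($817M), TerraLink→Band C ($850M), NorthTel→Band F ($868M), Pulse→Band G ($950M) — total 817+850+868+950 = $3485M.
Row-greedy (each operator in turn takes its best remaining band) gives $3332M, worse by 153.
Swapping TerraLink↔ClearBand (TerraLink→Band B $171M, ClearBand→Band C $665M) loses 831.

Maximum total: $3485M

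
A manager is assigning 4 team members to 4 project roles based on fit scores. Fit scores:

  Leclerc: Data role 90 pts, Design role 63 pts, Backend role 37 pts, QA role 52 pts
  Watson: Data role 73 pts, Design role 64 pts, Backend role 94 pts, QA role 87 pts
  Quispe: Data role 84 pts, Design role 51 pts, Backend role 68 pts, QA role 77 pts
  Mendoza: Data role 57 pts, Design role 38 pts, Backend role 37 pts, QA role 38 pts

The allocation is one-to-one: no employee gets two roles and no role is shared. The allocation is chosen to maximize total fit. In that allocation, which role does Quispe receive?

Quispe receives QA role.

This is a one-to-one assignment (maximum-weight bipartite matching).
Optimal: Leclerc→Data role (90 pts), Watson→Backend role (94 pts), Quispe→QA role (77 pts), Mendoza→Design role (38 pts) — total 90+94+77+38 = 299 pts.
Column-greedy (each role in turn goes to its best remaining employee) gives 260 pts, worse by 39.
Swapping Watson↔Mendoza (Watson→Design role 64 pts, Mendoza→Backend role 37 pts) loses 31.
Quispe's own top role is Data role (84 pts), but forcing Quispe→Data role and reassigning the rest optimally gives only 279 pts — worse by 20.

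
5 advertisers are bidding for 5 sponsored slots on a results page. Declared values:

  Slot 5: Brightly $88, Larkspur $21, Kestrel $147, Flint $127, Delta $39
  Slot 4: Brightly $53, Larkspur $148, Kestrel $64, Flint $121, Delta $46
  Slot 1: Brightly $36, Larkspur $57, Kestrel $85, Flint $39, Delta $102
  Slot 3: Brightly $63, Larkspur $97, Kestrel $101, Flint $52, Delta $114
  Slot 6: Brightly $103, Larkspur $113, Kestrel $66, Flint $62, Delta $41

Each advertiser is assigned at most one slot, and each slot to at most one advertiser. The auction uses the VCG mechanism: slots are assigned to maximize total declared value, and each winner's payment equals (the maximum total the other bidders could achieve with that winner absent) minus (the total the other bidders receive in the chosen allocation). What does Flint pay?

Efficient allocation: Brightly→Slot 6 ($103), Larkspur→Slot 4 ($148), Kestrel→Slot 3 ($101), Flint→Slot 5 ($127), Delta→Slot 1 ($102); total welfare W = $581.
Flint receives Slot 5 at value $127, so the others get W − 127 = $454.
Without Flint: best allocation of the remaining 4 bidders over all 5 slots is Brightly→Slot 6 ($103), Larkspur→Slot 4 ($148), Kestrel→Slot 5 ($147), Delta→Slot 3 ($114), total $512.
VCG payment = (others' best without Flint) − (others' welfare with Flint) = 512 − 454 = $58.

Flint pays $58.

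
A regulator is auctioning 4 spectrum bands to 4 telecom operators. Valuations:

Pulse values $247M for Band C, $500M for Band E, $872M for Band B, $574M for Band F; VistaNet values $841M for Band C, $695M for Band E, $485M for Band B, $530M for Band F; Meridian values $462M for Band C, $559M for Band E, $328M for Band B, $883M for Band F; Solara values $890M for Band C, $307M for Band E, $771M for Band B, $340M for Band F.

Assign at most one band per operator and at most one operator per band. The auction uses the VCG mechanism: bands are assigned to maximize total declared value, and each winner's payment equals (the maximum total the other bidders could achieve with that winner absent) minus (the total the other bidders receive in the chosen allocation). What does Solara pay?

Efficient allocation: Pulse→Band B ($872M), VistaNet→Band E ($695M), Meridian→Band F ($883M), Solara→Band C ($890M); total welfare W = $3340M.
Solara receives Band C at value $890M, so the others get W − 890 = $2450M.
Without Solara: best allocation of the remaining 3 bidders over all 4 bands is Pulse→Band B ($872M), VistaNet→Band C ($841M), Meridian→Band F ($883M), total $2596M.
VCG payment = (others' best without Solara) − (others' welfare with Solara) = 2596 − 2450 = $146M.

Solara pays $146M.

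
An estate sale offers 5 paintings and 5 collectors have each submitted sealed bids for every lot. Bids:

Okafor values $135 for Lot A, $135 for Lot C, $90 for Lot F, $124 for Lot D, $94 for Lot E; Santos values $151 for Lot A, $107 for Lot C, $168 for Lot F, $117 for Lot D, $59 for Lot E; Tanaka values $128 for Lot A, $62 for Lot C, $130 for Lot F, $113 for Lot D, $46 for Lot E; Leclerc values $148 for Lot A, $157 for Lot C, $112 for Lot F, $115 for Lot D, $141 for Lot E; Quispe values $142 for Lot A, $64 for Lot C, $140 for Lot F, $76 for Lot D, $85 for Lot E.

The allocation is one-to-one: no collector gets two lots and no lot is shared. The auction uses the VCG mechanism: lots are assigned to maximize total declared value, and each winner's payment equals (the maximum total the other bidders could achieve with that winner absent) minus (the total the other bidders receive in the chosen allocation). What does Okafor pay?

Efficient allocation: Okafor→Lot C ($135), Santos→Lot F ($168), Tanaka→Lot D ($113), Leclerc→Lot E ($141), Quispe→Lot A ($142); total welfare W = $699.
Okafor receives Lot C at value $135, so the others get W − 135 = $564.
Without Okafor: best allocation of the remaining 4 bidders over all 5 lots is Santos→Lot F ($168), Tanaka→Lot D ($113), Leclerc→Lot C ($157), Quispe→Lot A ($142), total $580.
VCG payment = (others' best without Okafor) − (others' welfare with Okafor) = 580 − 564 = $16.

Okafor pays $16.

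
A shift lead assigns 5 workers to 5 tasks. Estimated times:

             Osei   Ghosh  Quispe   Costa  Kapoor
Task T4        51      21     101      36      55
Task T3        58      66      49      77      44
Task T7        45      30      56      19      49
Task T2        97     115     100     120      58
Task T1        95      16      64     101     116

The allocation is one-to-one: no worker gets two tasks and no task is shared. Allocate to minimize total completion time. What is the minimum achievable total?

Min total: 193 min

Optimal: Osei→Task T4 (51 min), Ghosh→Task T1 (16 min), Quispe→Task T3 (49 min), Costa→Task T7 (19 min), Kapoor→Task T2 (58 min) — total 51+16+49+19+58 = 193 min.
Column-greedy (each task in turn goes to its cheapest remaining worker) gives 245 min, worse by 52.
Next-best assignment: Osei→Task T7, Ghosh→Task T1, Quispe→Task T3, Costa→Task T4, Kapoor→Task T2 = 204 min.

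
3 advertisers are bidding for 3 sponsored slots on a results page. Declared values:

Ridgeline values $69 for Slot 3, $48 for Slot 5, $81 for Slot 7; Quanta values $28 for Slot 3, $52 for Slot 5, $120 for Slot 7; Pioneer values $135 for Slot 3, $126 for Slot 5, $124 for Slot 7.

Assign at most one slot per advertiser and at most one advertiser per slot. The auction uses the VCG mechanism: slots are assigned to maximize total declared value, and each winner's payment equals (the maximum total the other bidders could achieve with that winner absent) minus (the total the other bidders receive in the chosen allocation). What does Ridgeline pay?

Ridgeline pays $9.

Efficient allocation: Ridgeline→Slot 3 ($69), Quanta→Slot 7 ($120), Pioneer→Slot 5 ($126); total welfare W = $315.
Ridgeline receives Slot 3 at value $69, so the others get W − 69 = $246.
Without Ridgeline: best allocation of the remaining 2 bidders over all 3 slots is Quanta→Slot 7 ($120), Pioneer→Slot 3 ($135), total $255.
VCG payment = (others' best without Ridgeline) − (others' welfare with Ridgeline) = 255 − 246 = $9.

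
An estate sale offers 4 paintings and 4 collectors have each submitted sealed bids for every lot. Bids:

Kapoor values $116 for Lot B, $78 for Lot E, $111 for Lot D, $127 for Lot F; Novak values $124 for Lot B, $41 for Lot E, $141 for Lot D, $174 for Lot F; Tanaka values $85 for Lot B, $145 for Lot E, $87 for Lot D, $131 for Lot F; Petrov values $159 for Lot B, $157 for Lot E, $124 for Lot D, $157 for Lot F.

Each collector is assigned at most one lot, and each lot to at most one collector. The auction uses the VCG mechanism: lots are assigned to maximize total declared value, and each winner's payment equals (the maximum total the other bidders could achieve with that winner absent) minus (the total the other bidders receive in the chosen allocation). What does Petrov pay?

Efficient allocation: Kapoor→Lot D ($111), Novak→Lot F ($174), Tanaka→Lot E ($145), Petrov→Lot B ($159); total welfare W = $589.
Petrov receives Lot B at value $159, so the others get W − 159 = $430.
Without Petrov: best allocation of the remaining 3 bidders over all 4 lots is Kapoor→Lot B ($116), Novak→Lot F ($174), Tanaka→Lot E ($145), total $435.
VCG payment = (others' best without Petrov) − (others' welfare with Petrov) = 435 − 430 = $5.

Petrov pays $5.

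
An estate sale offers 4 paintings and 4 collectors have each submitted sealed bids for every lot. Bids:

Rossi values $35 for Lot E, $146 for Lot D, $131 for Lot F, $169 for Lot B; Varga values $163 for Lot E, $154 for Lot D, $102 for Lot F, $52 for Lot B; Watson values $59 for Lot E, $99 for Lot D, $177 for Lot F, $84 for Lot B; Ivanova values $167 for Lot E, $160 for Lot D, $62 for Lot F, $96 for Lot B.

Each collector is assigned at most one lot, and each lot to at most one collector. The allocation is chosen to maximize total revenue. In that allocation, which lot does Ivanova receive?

Optimal: Rossi→Lot B ($169), Varga→Lot E ($163), Watson→Lot F ($177), Ivanova→Lot D ($160) — total 169+163+177+160 = $669.
Max-entry greedy (repeatedly take the single best remaining cell) gives $667, worse by 2.
Every other assignment is strictly worse.
Ivanova's own top lot is Lot E ($167), but forcing Ivanova→Lot E and reassigning the rest optimally gives only $667 — worse by 2.

Ivanova receives Lot D.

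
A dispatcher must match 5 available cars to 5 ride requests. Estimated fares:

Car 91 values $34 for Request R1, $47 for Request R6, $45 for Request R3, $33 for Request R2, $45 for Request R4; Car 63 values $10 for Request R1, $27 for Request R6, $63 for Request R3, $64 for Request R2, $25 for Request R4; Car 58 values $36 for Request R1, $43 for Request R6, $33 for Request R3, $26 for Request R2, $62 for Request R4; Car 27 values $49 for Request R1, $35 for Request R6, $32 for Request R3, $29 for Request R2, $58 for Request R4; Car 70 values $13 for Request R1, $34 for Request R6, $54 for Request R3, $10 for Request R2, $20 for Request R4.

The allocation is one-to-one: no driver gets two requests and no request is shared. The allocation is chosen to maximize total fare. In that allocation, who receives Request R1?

Optimal: Car 91→Request R6 ($47), Car 63→Request R2 ($64), Car 58→Request R4 ($62), Car 27→Request R1 ($49), Car 70→Request R3 ($54) — total 47+64+62+49+54 = $276.
Column-greedy (each request in turn goes to its best remaining driver) gives $205, worse by 71.
Swapping Car 91↔Car 58 (Car 91→Request R4 $45, Car 58→Request R6 $43) loses 21.
Checked against all permutations: $276 is optimal.
Car 27's own top request is Request R4 ($58), but forcing Car 27→Request R4 and reassigning the rest optimally gives only $259 — worse by 17.

Car 27 receives Request R1.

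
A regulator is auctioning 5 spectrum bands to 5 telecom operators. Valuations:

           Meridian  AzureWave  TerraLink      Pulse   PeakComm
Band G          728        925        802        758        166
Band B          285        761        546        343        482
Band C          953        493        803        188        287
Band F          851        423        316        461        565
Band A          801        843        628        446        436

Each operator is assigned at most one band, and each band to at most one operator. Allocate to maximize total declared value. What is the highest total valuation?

Maximum total: $3737M

Optimal: Meridian→Band F ($851M), AzureWave→Band A ($843M), TerraLink→Band C ($803M), Pulse→Band G ($758M), PeakComm→Band B ($482M) — total 851+843+803+758+482 = $3737M.
Row-greedy (each operator in turn takes its best remaining band) gives $3449M, worse by 288.
Checked against all permutations: $3737M is optimal.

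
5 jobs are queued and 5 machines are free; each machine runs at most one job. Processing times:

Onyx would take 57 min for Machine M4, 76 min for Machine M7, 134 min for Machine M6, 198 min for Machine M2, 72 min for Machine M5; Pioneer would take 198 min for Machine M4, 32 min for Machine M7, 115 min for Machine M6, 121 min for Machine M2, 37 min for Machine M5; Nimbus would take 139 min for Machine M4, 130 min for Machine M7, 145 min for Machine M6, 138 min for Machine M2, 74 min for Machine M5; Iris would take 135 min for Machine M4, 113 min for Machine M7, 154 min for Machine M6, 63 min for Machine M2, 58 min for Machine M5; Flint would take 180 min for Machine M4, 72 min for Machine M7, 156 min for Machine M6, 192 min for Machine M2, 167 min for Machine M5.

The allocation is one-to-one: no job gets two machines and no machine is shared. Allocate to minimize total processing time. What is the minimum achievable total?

This is a one-to-one assignment (minimum-cost bipartite matching).
Optimal: Onyx→Machine M4 (57 min), Pioneer→Machine M5 (37 min), Nimbus→Machine M6 (145 min), Iris→Machine M2 (63 min), Flint→Machine M7 (72 min) — total 57+37+145+63+72 = 374 min.
Row-greedy (each job in turn takes its cheapest remaining machine) gives 382 min, worse by 8.
Next-best assignment: Onyx→Machine M4, Pioneer→Machine M6, Nimbus→Machine M5, Iris→Machine M2, Flint→Machine M7 = 381 min.
No other one-to-one assignment undercuts 374 min.

Min total: 374 min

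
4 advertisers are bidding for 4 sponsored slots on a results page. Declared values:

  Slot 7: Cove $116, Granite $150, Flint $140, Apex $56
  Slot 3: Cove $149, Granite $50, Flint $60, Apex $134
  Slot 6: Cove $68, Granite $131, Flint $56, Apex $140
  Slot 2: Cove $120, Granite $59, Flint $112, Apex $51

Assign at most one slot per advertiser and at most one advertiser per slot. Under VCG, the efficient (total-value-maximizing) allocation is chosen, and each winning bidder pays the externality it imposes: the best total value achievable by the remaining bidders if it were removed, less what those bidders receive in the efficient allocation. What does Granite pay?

Granite pays $28.

Efficient allocation: Cove→Slot 3 ($149), Granite→Slot 7 ($150), Flint→Slot 2 ($112), Apex→Slot 6 ($140); total welfare W = $551.
Granite receives Slot 7 at value $150, so the others get W − 150 = $401.
Without Granite: best allocation of the remaining 3 bidders over all 4 slots is Cove→Slot 3 ($149), Flint→Slot 7 ($140), Apex→Slot 6 ($140), total $429.
VCG payment = (others' best without Granite) − (others' welfare with Granite) = 429 − 401 = $28.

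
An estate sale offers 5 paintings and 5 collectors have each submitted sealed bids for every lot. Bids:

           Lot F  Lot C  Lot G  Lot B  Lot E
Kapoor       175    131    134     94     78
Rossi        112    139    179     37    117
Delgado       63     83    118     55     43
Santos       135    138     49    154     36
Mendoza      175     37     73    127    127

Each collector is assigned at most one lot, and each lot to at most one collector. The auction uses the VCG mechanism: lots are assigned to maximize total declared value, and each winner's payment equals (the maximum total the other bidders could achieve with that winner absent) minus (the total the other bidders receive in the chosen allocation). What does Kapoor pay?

Kapoor pays $48.

Efficient allocation: Kapoor→Lot F ($175), Rossi→Lot G ($179), Delgado→Lot C ($83), Santos→Lot B ($154), Mendoza→Lot E ($127); total welfare W = $718.
Kapoor receives Lot F at value $175, so the others get W − 175 = $543.
Without Kapoor: best allocation of the remaining 4 bidders over all 5 lots is Rossi→Lot G ($179), Delgado→Lot C ($83), Santos→Lot B ($154), Mendoza→Lot F ($175), total $591.
VCG payment = (others' best without Kapoor) − (others' welfare with Kapoor) = 591 − 543 = $48.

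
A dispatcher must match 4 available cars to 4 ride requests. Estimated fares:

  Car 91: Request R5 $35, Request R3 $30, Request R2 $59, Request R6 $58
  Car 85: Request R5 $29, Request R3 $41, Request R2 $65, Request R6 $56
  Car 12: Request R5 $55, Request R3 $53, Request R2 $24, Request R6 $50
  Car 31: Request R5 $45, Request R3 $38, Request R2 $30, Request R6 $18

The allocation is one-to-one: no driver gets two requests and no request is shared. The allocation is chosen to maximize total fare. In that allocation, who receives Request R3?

This is the linear assignment problem.
Optimal: Car 91→Request R6 ($58), Car 85→Request R2 ($65), Car 12→Request R3 ($53), Car 31→Request R5 ($45) — total 58+65+53+45 = $221.
Max-entry greedy (repeatedly take the single best remaining cell) gives $216, worse by 5.
Swapping Car 85↔Car 91 (Car 85→Request R6 $56, Car 91→Request R2 $59) loses 8.
No other one-to-one assignment exceeds $221.
Car 12's own top request is Request R5 ($55), but forcing Car 12→Request R5 and reassigning the rest optimally gives only $216 — worse by 5.

Car 12 receives Request R3.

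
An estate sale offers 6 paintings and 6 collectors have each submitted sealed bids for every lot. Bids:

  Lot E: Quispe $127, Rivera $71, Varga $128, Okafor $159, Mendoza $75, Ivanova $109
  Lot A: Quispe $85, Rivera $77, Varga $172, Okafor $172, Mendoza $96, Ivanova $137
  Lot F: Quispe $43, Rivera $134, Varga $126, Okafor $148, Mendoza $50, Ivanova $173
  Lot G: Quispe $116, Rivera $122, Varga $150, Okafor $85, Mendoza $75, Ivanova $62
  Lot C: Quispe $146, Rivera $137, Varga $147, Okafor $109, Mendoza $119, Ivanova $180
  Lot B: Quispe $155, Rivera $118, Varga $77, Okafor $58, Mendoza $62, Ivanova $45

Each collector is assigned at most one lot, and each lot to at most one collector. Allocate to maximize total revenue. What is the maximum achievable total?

Optimal: Quispe→Lot B ($155), Rivera→Lot G ($122), Varga→Lot A ($172), Okafor→Lot E ($159), Mendoza→Lot C ($119), Ivanova→Lot F ($173) — total 155+122+172+159+119+173 = $900.
Max-entry greedy (repeatedly take the single best remaining cell) gives $875, worse by 25.
Every other assignment is strictly worse.

Maximum total: $900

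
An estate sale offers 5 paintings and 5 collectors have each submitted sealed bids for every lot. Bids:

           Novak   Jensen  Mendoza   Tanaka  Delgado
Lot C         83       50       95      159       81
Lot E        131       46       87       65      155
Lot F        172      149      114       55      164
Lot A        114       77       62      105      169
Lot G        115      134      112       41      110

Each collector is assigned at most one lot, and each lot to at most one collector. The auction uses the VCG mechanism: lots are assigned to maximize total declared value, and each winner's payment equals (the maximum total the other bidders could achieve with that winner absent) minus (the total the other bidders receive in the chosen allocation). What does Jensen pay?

Efficient allocation: Novak→Lot F ($172), Jensen→Lot G ($134), Mendoza→Lot E ($87), Tanaka→Lot C ($159), Delgado→Lot A ($169); total welfare W = $721.
Jensen receives Lot G at value $134, so the others get W − 134 = $587.
Without Jensen: best allocation of the remaining 4 bidders over all 5 lots is Novak→Lot F ($172), Mendoza→Lot G ($112), Tanaka→Lot C ($159), Delgado→Lot A ($169), total $612.
VCG payment = (others' best without Jensen) − (others' welfare with Jensen) = 612 − 587 = $25.

Jensen pays $25.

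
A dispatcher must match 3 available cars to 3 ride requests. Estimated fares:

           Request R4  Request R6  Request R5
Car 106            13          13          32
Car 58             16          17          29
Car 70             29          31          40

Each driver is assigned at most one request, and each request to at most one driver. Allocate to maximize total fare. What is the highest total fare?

Max total: $79

Optimal: Car 106→Request R5 ($32), Car 58→Request R4 ($16), Car 70→Request R6 ($31) — total 32+16+31 = $79.
Column-greedy (each request in turn goes to its best remaining driver) gives $78, worse by 1.
Next-best assignment: Car 106→Request R5, Car 58→Request R6, Car 70→Request R4 = $78.
Every other assignment is strictly worse.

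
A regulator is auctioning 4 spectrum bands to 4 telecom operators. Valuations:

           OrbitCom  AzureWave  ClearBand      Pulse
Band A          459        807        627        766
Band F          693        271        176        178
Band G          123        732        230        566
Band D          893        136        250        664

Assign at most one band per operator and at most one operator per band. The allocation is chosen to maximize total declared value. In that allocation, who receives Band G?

AzureWave receives Band G.

Optimal: OrbitCom→Band F ($693M), AzureWave→Band G ($732M), ClearBand→Band A ($627M), Pulse→Band D ($664M) — total 693+732+627+664 = $2716M.
Row-greedy (each operator in turn takes its best remaining band) gives $2108M, worse by 608.
Swapping AzureWave↔ClearBand (AzureWave→Band A $807M, ClearBand→Band G $230M) loses 322.
AzureWave's own top band is Band A ($807M), but forcing AzureWave→Band A and reassigning the rest optimally gives only $2442M — worse by 274.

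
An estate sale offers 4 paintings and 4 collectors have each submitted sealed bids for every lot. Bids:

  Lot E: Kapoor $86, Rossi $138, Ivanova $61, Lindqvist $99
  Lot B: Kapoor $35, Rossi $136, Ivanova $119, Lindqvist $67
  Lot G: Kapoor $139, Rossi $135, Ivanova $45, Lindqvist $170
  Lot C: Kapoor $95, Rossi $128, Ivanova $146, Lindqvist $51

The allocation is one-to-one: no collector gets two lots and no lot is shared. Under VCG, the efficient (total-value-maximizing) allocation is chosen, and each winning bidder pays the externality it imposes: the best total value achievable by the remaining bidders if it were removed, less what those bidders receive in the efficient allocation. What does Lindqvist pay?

Efficient allocation: Kapoor→Lot E ($86), Rossi→Lot B ($136), Ivanova→Lot C ($146), Lindqvist→Lot G ($170); total welfare W = $538.
Lindqvist receives Lot G at value $170, so the others get W − 170 = $368.
Without Lindqvist: best allocation of the remaining 3 bidders over all 4 lots is Kapoor→Lot G ($139), Rossi→Lot E ($138), Ivanova→Lot C ($146), total $423.
VCG payment = (others' best without Lindqvist) − (others' welfare with Lindqvist) = 423 − 368 = $55.

Lindqvist pays $55.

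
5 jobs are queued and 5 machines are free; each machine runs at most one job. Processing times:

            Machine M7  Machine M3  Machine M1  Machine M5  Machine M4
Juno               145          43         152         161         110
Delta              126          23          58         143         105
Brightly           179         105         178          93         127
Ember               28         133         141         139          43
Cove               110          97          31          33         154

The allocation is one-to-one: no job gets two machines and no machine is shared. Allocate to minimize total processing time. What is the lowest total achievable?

Optimal: Juno→Machine M4 (110 min), Delta→Machine M3 (23 min), Brightly→Machine M5 (93 min), Ember→Machine M7 (28 min), Cove→Machine M1 (31 min) — total 110+23+93+28+31 = 285 min.
Row-greedy (each job in turn takes its cheapest remaining machine) gives 376 min, worse by 91.
Swapping Brightly↔Cove (Brightly→Machine M1 178 min, Cove→Machine M5 33 min) adds 87.

Minimum total: 285 min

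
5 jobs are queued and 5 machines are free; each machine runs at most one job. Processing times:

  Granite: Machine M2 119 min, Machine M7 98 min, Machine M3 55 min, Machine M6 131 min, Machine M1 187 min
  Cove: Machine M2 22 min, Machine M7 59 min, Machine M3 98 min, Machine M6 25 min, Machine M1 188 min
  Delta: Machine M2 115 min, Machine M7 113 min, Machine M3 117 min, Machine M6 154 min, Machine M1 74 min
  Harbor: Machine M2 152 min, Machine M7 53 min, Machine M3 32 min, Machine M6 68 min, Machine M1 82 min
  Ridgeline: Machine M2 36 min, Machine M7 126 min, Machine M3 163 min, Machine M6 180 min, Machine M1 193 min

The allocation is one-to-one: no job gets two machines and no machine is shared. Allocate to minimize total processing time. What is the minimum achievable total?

This is the linear assignment problem.
Optimal: Granite→Machine M3 (55 min), Cove→Machine M6 (25 min), Delta→Machine M1 (74 min), Harbor→Machine M7 (53 min), Ridgeline→Machine M2 (36 min) — total 55+25+74+53+36 = 243 min.
Row-greedy (each job in turn takes its cheapest remaining machine) gives 384 min, worse by 141.
Next-best assignment: Granite→Machine M7, Cove→Machine M6, Delta→Machine M1, Harbor→Machine M3, Ridgeline→Machine M2 = 265 min.
No other one-to-one assignment undercuts 243 min.

Min total: 243 min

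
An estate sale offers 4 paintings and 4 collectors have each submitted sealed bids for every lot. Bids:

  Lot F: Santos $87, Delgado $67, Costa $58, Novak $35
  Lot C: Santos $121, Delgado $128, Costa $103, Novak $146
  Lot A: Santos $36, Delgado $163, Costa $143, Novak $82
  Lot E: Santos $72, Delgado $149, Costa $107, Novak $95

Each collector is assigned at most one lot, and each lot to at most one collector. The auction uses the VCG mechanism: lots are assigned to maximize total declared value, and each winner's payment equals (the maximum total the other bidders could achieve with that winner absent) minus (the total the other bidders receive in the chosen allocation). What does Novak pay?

Efficient allocation: Santos→Lot F ($87), Delgado→Lot E ($149), Costa→Lot A ($143), Novak→Lot C ($146); total welfare W = $525.
Novak receives Lot C at value $146, so the others get W − 146 = $379.
Without Novak: best allocation of the remaining 3 bidders over all 4 lots is Santos→Lot C ($121), Delgado→Lot E ($149), Costa→Lot A ($143), total $413.
VCG payment = (others' best without Novak) − (others' welfare with Novak) = 413 − 379 = $34.

Novak pays $34.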